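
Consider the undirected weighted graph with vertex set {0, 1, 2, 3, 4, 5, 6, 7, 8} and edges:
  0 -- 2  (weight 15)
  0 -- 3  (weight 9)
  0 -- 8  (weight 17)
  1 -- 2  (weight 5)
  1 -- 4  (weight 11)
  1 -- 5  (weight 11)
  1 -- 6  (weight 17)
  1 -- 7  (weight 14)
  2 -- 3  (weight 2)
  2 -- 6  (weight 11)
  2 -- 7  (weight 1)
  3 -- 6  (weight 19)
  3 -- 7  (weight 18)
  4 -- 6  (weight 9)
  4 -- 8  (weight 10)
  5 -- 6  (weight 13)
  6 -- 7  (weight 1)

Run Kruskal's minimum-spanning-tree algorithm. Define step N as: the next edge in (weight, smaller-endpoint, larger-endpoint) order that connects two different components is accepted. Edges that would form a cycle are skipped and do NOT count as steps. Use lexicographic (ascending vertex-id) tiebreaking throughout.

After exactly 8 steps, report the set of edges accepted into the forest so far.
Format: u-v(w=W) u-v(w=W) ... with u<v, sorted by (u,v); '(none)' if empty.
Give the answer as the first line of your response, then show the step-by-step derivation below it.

0-3(w=9) 1-2(w=5) 1-5(w=11) 2-3(w=2) 2-7(w=1) 4-6(w=9) 4-8(w=10) 6-7(w=1)

step 1: add edge 2-7 (w=1); MST = {2-7(w=1)}
step 2: add edge 6-7 (w=1); MST = {2-7(w=1) 6-7(w=1)}
step 3: add edge 2-3 (w=2); MST = {2-3(w=2) 2-7(w=1) 6-7(w=1)}
step 4: add edge 1-2 (w=5); MST = {1-2(w=5) 2-3(w=2) 2-7(w=1) 6-7(w=1)}
step 5: add edge 0-3 (w=9); MST = {0-3(w=9) 1-2(w=5) 2-3(w=2) 2-7(w=1) 6-7(w=1)}
step 6: add edge 4-6 (w=9); MST = {0-3(w=9) 1-2(w=5) 2-3(w=2) 2-7(w=1) 4-6(w=9) 6-7(w=1)}
step 7: add edge 4-8 (w=10); MST = {0-3(w=9) 1-2(w=5) 2-3(w=2) 2-7(w=1) 4-6(w=9) 4-8(w=10) 6-7(w=1)}
step 8: add edge 1-5 (w=11); MST = {0-3(w=9) 1-2(w=5) 1-5(w=11) 2-3(w=2) 2-7(w=1) 4-6(w=9) 4-8(w=10) 6-7(w=1)}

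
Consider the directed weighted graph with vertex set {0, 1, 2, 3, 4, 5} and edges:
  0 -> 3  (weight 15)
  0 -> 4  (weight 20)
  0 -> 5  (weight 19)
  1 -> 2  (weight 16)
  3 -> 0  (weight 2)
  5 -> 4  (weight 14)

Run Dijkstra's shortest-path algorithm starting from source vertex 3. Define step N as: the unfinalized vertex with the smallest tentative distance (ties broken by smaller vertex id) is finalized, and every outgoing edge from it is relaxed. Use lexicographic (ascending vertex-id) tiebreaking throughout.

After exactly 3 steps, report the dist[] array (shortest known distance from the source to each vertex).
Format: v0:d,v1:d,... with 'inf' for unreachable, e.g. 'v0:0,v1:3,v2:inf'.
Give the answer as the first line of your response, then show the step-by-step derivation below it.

v0:2,v1:inf,v2:inf,v3:0,v4:22,v5:21

step 1: dist = v0:2,v1:inf,v2:inf,v3:0,v4:inf,v5:inf
step 2: dist = v0:2,v1:inf,v2:inf,v3:0,v4:22,v5:21
step 3: dist = v0:2,v1:inf,v2:inf,v3:0,v4:22,v5:21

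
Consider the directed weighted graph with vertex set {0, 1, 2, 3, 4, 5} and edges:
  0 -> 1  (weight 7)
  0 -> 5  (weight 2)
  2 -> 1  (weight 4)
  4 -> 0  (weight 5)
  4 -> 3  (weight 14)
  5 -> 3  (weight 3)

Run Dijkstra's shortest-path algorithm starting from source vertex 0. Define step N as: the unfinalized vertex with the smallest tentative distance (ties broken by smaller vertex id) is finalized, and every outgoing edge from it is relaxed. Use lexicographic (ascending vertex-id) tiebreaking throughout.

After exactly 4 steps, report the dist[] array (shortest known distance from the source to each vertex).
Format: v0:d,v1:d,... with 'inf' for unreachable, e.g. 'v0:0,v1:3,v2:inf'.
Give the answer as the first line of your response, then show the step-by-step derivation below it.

v0:0,v1:7,v2:inf,v3:5,v4:inf,v5:2

step 1: dist = v0:0,v1:7,v2:inf,v3:inf,v4:inf,v5:2
step 2: dist = v0:0,v1:7,v2:inf,v3:5,v4:inf,v5:2
step 3: dist = v0:0,v1:7,v2:inf,v3:5,v4:inf,v5:2
step 4: dist = v0:0,v1:7,v2:inf,v3:5,v4:inf,v5:2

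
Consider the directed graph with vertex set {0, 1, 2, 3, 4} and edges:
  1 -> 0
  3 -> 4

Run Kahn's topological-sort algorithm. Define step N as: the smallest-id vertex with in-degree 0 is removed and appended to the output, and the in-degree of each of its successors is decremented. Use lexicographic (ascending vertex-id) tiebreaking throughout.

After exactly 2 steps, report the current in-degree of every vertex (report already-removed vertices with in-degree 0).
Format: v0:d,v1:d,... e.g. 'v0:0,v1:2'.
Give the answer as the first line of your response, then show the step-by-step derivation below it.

v0:0,v1:0,v2:0,v3:0,v4:1

step 1: output 1; order=[1]; indeg=(0,0,0,0,1)
step 2: output 0; order=[1,0]; indeg=(0,0,0,0,1)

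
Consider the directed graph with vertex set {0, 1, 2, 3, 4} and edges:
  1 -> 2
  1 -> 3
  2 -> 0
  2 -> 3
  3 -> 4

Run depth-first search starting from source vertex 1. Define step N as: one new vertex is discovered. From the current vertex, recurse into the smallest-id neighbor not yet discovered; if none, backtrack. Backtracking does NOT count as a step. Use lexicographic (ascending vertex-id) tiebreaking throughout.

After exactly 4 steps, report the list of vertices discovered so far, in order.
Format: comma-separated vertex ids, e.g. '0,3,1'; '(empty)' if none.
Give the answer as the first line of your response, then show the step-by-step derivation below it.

1,2,0,3

step 1: discover 1; path=1; order=1
step 2: discover 2; path=1>2; order=1,2
step 3: discover 0; path=1>2>0; order=1,2,0
step 4: discover 3; path=1>2>3; order=1,2,0,3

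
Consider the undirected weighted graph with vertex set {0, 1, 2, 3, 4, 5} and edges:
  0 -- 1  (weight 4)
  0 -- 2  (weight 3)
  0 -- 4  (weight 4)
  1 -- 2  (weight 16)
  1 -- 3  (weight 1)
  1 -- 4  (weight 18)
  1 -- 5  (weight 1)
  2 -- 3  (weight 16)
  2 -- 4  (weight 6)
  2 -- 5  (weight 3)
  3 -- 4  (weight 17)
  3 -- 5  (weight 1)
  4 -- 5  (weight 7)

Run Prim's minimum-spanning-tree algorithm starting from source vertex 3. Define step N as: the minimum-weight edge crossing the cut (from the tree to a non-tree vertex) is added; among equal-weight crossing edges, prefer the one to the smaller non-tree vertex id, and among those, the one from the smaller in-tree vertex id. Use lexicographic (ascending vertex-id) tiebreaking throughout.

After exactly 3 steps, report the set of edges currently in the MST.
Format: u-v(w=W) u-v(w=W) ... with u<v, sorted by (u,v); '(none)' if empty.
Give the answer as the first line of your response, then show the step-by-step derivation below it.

1-3(w=1) 1-5(w=1) 2-5(w=3)

step 1: add edge 1-3 (w=1); MST = {1-3(w=1)}
step 2: add edge 1-5 (w=1); MST = {1-3(w=1) 1-5(w=1)}
step 3: add edge 2-5 (w=3); MST = {1-3(w=1) 1-5(w=1) 2-5(w=3)}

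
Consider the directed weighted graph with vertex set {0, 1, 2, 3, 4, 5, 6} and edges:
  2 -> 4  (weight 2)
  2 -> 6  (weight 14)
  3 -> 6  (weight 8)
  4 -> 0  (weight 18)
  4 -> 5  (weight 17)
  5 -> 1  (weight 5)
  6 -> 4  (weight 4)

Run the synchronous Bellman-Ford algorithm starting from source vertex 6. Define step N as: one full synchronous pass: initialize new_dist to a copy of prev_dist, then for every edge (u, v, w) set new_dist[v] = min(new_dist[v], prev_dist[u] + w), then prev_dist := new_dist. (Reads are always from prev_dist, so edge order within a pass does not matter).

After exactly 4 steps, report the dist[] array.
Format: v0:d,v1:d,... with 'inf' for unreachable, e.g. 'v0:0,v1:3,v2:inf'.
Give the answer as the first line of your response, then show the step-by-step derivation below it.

v0:22,v1:26,v2:inf,v3:inf,v4:4,v5:21,v6:0

step 1: dist = v0:inf,v1:inf,v2:inf,v3:inf,v4:4,v5:inf,v6:0
step 2: dist = v0:22,v1:inf,v2:inf,v3:inf,v4:4,v5:21,v6:0
step 3: dist = v0:22,v1:26,v2:inf,v3:inf,v4:4,v5:21,v6:0
step 4: dist = v0:22,v1:26,v2:inf,v3:inf,v4:4,v5:21,v6:0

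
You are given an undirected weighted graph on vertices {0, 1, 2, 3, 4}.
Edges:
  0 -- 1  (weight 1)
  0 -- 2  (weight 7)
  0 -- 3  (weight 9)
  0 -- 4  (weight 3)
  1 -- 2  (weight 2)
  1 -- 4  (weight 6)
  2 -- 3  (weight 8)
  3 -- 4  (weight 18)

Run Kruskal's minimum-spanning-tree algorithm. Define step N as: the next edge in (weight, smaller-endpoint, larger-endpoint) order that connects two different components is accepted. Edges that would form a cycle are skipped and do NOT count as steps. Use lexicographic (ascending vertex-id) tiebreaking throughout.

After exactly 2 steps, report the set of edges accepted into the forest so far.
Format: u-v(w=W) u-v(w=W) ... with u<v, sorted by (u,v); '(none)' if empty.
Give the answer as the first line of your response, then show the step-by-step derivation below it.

0-1(w=1) 1-2(w=2)

step 1: add edge 0-1 (w=1); MST = {0-1(w=1)}
step 2: add edge 1-2 (w=2); MST = {0-1(w=1) 1-2(w=2)}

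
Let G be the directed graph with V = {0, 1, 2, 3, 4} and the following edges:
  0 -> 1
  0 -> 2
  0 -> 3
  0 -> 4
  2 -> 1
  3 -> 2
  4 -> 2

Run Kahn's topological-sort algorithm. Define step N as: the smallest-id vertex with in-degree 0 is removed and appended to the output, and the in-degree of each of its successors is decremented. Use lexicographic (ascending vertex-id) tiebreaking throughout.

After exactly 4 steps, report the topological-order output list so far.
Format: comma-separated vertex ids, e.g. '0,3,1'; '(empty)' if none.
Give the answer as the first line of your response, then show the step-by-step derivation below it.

0,3,4,2

step 1: output 0; order=[0]; indeg=(0,1,2,0,0)
step 2: output 3; order=[0,3]; indeg=(0,1,1,0,0)
step 3: output 4; order=[0,3,4]; indeg=(0,1,0,0,0)
step 4: output 2; order=[0,3,4,2]; indeg=(0,0,0,0,0)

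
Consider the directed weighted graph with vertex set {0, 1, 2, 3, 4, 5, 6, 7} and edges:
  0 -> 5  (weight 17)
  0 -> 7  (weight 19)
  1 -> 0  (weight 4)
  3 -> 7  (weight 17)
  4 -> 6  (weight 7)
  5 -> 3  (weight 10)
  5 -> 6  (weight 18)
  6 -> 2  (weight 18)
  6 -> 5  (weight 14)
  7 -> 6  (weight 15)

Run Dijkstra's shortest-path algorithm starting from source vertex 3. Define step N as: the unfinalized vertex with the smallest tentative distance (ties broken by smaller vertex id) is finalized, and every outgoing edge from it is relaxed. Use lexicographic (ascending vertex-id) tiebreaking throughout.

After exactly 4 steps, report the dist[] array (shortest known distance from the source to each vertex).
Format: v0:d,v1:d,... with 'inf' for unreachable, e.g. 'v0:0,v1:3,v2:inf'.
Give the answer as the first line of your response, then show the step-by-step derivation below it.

v0:inf,v1:inf,v2:50,v3:0,v4:inf,v5:46,v6:32,v7:17

step 1: dist = v0:inf,v1:inf,v2:inf,v3:0,v4:inf,v5:inf,v6:inf,v7:17
step 2: dist = v0:inf,v1:inf,v2:inf,v3:0,v4:inf,v5:inf,v6:32,v7:17
step 3: dist = v0:inf,v1:inf,v2:50,v3:0,v4:inf,v5:46,v6:32,v7:17
step 4: dist = v0:inf,v1:inf,v2:50,v3:0,v4:inf,v5:46,v6:32,v7:17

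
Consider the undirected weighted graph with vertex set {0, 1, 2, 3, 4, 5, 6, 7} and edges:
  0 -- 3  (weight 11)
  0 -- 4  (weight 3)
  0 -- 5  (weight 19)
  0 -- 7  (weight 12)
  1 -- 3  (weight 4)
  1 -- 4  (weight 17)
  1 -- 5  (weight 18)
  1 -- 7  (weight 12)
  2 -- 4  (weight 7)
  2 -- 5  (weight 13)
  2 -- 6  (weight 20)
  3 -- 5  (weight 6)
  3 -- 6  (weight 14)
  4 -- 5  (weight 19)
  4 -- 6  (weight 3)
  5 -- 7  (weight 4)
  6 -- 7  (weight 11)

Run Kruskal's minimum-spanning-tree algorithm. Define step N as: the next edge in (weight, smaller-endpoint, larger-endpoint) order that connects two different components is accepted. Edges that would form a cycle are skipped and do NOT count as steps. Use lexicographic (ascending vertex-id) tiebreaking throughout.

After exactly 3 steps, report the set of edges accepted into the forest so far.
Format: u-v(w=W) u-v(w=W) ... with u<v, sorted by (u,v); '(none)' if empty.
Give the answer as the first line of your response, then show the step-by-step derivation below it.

0-4(w=3) 1-3(w=4) 4-6(w=3)

step 1: add edge 0-4 (w=3); MST = {0-4(w=3)}
step 2: add edge 4-6 (w=3); MST = {0-4(w=3) 4-6(w=3)}
step 3: add edge 1-3 (w=4); MST = {0-4(w=3) 1-3(w=4) 4-6(w=3)}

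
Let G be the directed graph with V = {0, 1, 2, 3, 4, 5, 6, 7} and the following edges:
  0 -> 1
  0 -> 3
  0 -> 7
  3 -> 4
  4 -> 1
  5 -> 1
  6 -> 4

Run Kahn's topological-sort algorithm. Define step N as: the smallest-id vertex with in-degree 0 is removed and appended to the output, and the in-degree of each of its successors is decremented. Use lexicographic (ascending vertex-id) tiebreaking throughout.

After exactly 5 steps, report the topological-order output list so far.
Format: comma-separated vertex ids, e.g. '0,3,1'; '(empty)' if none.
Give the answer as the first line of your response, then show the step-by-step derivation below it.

0,2,3,5,6

step 1: output 0; order=[0]; indeg=(0,2,0,0,2,0,0,0)
step 2: output 2; order=[0,2]; indeg=(0,2,0,0,2,0,0,0)
step 3: output 3; order=[0,2,3]; indeg=(0,2,0,0,1,0,0,0)
step 4: output 5; order=[0,2,3,5]; indeg=(0,1,0,0,1,0,0,0)
step 5: output 6; order=[0,2,3,5,6]; indeg=(0,1,0,0,0,0,0,0)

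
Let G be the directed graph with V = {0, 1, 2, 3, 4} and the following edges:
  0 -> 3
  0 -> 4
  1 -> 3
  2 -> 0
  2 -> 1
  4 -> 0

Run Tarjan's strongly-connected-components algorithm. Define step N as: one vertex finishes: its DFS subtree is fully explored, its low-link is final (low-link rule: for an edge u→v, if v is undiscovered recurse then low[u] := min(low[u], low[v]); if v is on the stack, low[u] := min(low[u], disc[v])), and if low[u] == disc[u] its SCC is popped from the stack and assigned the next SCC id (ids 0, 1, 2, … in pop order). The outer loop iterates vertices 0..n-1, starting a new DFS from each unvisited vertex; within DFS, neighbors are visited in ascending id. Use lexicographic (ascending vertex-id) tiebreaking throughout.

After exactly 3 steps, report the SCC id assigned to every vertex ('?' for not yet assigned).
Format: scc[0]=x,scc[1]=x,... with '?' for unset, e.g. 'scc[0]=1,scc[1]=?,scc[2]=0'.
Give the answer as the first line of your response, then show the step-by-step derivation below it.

scc[0]=1,scc[1]=?,scc[2]=?,scc[3]=0,scc[4]=1

step 1: low=(low[0]=0,low[1]=?,low[2]=?,low[3]=1,low[4]=?); scc=(scc[0]=?,scc[1]=?,scc[2]=?,scc[3]=0,scc[4]=?)
step 2: low=(low[0]=0,low[1]=?,low[2]=?,low[3]=1,low[4]=0); scc=(scc[0]=?,scc[1]=?,scc[2]=?,scc[3]=0,scc[4]=?)
step 3: low=(low[0]=0,low[1]=?,low[2]=?,low[3]=1,low[4]=0); scc=(scc[0]=1,scc[1]=?,scc[2]=?,scc[3]=0,scc[4]=1)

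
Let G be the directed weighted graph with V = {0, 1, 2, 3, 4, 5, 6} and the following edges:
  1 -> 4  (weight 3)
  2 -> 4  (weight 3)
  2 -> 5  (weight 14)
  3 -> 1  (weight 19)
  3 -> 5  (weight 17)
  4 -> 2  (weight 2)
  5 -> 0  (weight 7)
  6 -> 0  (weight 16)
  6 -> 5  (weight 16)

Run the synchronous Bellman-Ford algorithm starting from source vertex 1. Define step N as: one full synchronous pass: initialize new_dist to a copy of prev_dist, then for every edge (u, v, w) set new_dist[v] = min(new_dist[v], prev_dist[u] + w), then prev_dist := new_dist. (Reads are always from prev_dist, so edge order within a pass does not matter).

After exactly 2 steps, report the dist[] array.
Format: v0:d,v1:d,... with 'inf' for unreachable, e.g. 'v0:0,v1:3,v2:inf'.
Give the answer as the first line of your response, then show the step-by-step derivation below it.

v0:inf,v1:0,v2:5,v3:inf,v4:3,v5:inf,v6:inf

step 1: dist = v0:inf,v1:0,v2:inf,v3:inf,v4:3,v5:inf,v6:inf
step 2: dist = v0:inf,v1:0,v2:5,v3:inf,v4:3,v5:inf,v6:inf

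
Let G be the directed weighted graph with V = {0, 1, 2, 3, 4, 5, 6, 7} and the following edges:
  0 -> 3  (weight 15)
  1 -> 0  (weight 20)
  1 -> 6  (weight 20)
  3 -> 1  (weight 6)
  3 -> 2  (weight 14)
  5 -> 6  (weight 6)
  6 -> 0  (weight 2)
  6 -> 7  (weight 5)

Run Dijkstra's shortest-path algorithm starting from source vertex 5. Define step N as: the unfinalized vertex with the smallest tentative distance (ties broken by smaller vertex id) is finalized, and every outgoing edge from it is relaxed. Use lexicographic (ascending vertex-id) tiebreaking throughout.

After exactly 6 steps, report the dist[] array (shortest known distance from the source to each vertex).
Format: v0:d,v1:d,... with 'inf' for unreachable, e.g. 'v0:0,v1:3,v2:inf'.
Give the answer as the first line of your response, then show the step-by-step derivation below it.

v0:8,v1:29,v2:37,v3:23,v4:inf,v5:0,v6:6,v7:11

step 1: dist = v0:inf,v1:inf,v2:inf,v3:inf,v4:inf,v5:0,v6:6,v7:inf
step 2: dist = v0:8,v1:inf,v2:inf,v3:inf,v4:inf,v5:0,v6:6,v7:11
step 3: dist = v0:8,v1:inf,v2:inf,v3:23,v4:inf,v5:0,v6:6,v7:11
step 4: dist = v0:8,v1:inf,v2:inf,v3:23,v4:inf,v5:0,v6:6,v7:11
step 5: dist = v0:8,v1:29,v2:37,v3:23,v4:inf,v5:0,v6:6,v7:11
step 6: dist = v0:8,v1:29,v2:37,v3:23,v4:inf,v5:0,v6:6,v7:11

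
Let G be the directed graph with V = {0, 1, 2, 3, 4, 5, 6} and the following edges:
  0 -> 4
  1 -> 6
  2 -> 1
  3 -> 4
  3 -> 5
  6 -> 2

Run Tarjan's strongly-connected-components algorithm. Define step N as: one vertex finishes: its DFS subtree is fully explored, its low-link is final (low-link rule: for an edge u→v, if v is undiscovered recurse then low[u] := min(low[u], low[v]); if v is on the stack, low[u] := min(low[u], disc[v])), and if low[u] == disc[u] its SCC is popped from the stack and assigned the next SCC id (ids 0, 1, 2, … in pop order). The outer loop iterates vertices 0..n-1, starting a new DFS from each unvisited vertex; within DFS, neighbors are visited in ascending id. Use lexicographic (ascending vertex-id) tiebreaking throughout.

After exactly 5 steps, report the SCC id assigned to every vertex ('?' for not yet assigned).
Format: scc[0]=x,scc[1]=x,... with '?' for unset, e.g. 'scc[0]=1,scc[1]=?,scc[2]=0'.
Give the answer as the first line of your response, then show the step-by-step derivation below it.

scc[0]=1,scc[1]=2,scc[2]=2,scc[3]=?,scc[4]=0,scc[5]=?,scc[6]=2

step 1: low=(low[0]=0,low[1]=?,low[2]=?,low[3]=?,low[4]=1,low[5]=?,low[6]=?); scc=(scc[0]=?,scc[1]=?,scc[2]=?,scc[3]=?,scc[4]=0,scc[5]=?,scc[6]=?)
step 2: low=(low[0]=0,low[1]=?,low[2]=?,low[3]=?,low[4]=1,low[5]=?,low[6]=?); scc=(scc[0]=1,scc[1]=?,scc[2]=?,scc[3]=?,scc[4]=0,scc[5]=?,scc[6]=?)
step 3: low=(low[0]=0,low[1]=2,low[2]=2,low[3]=?,low[4]=1,low[5]=?,low[6]=3); scc=(scc[0]=1,scc[1]=?,scc[2]=?,scc[3]=?,scc[4]=0,scc[5]=?,scc[6]=?)
step 4: low=(low[0]=0,low[1]=2,low[2]=2,low[3]=?,low[4]=1,low[5]=?,low[6]=2); scc=(scc[0]=1,scc[1]=?,scc[2]=?,scc[3]=?,scc[4]=0,scc[5]=?,scc[6]=?)
step 5: low=(low[0]=0,low[1]=2,low[2]=2,low[3]=?,low[4]=1,low[5]=?,low[6]=2); scc=(scc[0]=1,scc[1]=2,scc[2]=2,scc[3]=?,scc[4]=0,scc[5]=?,scc[6]=2)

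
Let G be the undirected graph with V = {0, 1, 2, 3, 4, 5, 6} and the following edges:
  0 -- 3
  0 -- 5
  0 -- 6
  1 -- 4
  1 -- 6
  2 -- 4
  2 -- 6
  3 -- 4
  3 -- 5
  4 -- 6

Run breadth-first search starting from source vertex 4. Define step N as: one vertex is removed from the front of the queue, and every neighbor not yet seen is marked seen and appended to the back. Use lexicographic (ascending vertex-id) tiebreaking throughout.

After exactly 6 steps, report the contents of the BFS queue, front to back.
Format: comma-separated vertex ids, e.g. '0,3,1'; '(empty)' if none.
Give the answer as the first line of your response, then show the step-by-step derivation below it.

5

step 1: dequeue 4; queue=[1,2,3,6]; order=4
step 2: dequeue 1; queue=[2,3,6]; order=4,1
step 3: dequeue 2; queue=[3,6]; order=4,1,2
step 4: dequeue 3; queue=[6,0,5]; order=4,1,2,3
step 5: dequeue 6; queue=[0,5]; order=4,1,2,3,6
step 6: dequeue 0; queue=[5]; order=4,1,2,3,6,0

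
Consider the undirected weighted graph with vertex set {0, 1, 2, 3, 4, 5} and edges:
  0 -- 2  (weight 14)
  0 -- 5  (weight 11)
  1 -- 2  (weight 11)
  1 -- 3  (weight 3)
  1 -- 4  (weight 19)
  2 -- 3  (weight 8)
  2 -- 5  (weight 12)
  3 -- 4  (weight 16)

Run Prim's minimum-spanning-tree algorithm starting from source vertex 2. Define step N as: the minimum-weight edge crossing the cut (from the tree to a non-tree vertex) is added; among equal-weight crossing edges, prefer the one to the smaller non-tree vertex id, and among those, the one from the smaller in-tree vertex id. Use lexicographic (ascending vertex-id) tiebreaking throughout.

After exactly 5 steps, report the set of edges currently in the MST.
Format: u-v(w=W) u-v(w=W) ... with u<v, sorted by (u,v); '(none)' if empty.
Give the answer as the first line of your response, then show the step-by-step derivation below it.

0-5(w=11) 1-3(w=3) 2-3(w=8) 2-5(w=12) 3-4(w=16)

step 1: add edge 2-3 (w=8); MST = {2-3(w=8)}
step 2: add edge 1-3 (w=3); MST = {1-3(w=3) 2-3(w=8)}
step 3: add edge 2-5 (w=12); MST = {1-3(w=3) 2-3(w=8) 2-5(w=12)}
step 4: add edge 0-5 (w=11); MST = {0-5(w=11) 1-3(w=3) 2-3(w=8) 2-5(w=12)}
step 5: add edge 3-4 (w=16); MST = {0-5(w=11) 1-3(w=3) 2-3(w=8) 2-5(w=12) 3-4(w=16)}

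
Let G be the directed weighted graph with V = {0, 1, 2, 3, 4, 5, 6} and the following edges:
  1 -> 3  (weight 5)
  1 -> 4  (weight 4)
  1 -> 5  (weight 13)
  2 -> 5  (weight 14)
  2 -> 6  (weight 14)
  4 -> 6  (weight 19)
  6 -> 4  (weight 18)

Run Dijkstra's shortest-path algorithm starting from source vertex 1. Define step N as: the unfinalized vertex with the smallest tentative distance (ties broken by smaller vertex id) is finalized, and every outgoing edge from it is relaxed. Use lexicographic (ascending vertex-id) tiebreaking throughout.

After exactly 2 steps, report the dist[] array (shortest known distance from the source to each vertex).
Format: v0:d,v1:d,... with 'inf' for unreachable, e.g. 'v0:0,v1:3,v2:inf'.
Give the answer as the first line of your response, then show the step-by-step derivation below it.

v0:inf,v1:0,v2:inf,v3:5,v4:4,v5:13,v6:23

step 1: dist = v0:inf,v1:0,v2:inf,v3:5,v4:4,v5:13,v6:inf
step 2: dist = v0:inf,v1:0,v2:inf,v3:5,v4:4,v5:13,v6:23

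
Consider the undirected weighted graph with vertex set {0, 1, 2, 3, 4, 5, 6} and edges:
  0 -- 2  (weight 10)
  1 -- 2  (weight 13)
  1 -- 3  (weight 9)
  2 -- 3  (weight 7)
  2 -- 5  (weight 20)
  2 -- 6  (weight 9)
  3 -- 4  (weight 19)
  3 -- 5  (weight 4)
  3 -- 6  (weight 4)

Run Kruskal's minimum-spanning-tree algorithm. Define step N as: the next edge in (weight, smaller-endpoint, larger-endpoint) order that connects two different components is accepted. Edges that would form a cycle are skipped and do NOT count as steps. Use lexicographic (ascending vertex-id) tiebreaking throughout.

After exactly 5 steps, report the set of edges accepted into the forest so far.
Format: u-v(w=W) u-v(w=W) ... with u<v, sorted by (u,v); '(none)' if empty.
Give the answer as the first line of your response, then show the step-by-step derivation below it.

0-2(w=10) 1-3(w=9) 2-3(w=7) 3-5(w=4) 3-6(w=4)

step 1: add edge 3-5 (w=4); MST = {3-5(w=4)}
step 2: add edge 3-6 (w=4); MST = {3-5(w=4) 3-6(w=4)}
step 3: add edge 2-3 (w=7); MST = {2-3(w=7) 3-5(w=4) 3-6(w=4)}
step 4: add edge 1-3 (w=9); MST = {1-3(w=9) 2-3(w=7) 3-5(w=4) 3-6(w=4)}
step 5: add edge 0-2 (w=10); MST = {0-2(w=10) 1-3(w=9) 2-3(w=7) 3-5(w=4) 3-6(w=4)}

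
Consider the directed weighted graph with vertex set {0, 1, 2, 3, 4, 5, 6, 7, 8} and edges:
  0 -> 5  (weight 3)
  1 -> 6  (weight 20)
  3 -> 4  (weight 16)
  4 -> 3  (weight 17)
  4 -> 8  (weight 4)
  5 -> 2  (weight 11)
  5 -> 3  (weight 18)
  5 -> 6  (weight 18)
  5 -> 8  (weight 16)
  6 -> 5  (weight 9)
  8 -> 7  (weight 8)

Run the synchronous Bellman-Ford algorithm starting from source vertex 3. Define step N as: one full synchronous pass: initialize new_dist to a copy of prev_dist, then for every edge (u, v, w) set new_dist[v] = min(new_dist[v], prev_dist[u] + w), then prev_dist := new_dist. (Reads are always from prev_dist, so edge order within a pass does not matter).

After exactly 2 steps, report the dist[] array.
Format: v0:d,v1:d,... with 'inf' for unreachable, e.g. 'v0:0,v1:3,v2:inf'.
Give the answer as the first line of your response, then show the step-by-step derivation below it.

v0:inf,v1:inf,v2:inf,v3:0,v4:16,v5:inf,v6:inf,v7:inf,v8:20

step 1: dist = v0:inf,v1:inf,v2:inf,v3:0,v4:16,v5:inf,v6:inf,v7:inf,v8:inf
step 2: dist = v0:inf,v1:inf,v2:inf,v3:0,v4:16,v5:inf,v6:inf,v7:inf,v8:20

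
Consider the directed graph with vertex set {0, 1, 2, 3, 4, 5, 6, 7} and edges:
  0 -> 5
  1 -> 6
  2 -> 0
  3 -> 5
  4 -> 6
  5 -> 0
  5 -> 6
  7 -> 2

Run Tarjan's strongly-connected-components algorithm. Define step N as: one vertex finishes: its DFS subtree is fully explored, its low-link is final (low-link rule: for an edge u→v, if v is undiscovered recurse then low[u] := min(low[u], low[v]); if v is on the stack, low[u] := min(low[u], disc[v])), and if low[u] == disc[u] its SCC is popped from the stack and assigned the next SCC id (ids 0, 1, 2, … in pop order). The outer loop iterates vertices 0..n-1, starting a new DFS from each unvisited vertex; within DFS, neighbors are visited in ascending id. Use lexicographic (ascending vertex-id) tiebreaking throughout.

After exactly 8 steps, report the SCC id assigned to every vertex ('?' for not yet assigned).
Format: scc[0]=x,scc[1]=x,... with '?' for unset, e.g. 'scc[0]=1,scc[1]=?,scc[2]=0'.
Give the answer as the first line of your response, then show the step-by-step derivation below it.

scc[0]=1,scc[1]=2,scc[2]=3,scc[3]=4,scc[4]=5,scc[5]=1,scc[6]=0,scc[7]=6

step 1: low=(low[0]=0,low[1]=?,low[2]=?,low[3]=?,low[4]=?,low[5]=0,low[6]=2,low[7]=?); scc=(scc[0]=?,scc[1]=?,scc[2]=?,scc[3]=?,scc[4]=?,scc[5]=?,scc[6]=0,scc[7]=?)
step 2: low=(low[0]=0,low[1]=?,low[2]=?,low[3]=?,low[4]=?,low[5]=0,low[6]=2,low[7]=?); scc=(scc[0]=?,scc[1]=?,scc[2]=?,scc[3]=?,scc[4]=?,scc[5]=?,scc[6]=0,scc[7]=?)
step 3: low=(low[0]=0,low[1]=?,low[2]=?,low[3]=?,low[4]=?,low[5]=0,low[6]=2,low[7]=?); scc=(scc[0]=1,scc[1]=?,scc[2]=?,scc[3]=?,scc[4]=?,scc[5]=1,scc[6]=0,scc[7]=?)
step 4: low=(low[0]=0,low[1]=3,low[2]=?,low[3]=?,low[4]=?,low[5]=0,low[6]=2,low[7]=?); scc=(scc[0]=1,scc[1]=2,scc[2]=?,scc[3]=?,scc[4]=?,scc[5]=1,scc[6]=0,scc[7]=?)
step 5: low=(low[0]=0,low[1]=3,low[2]=4,low[3]=?,low[4]=?,low[5]=0,low[6]=2,low[7]=?); scc=(scc[0]=1,scc[1]=2,scc[2]=3,scc[3]=?,scc[4]=?,scc[5]=1,scc[6]=0,scc[7]=?)
step 6: low=(low[0]=0,low[1]=3,low[2]=4,low[3]=5,low[4]=?,low[5]=0,low[6]=2,low[7]=?); scc=(scc[0]=1,scc[1]=2,scc[2]=3,scc[3]=4,scc[4]=?,scc[5]=1,scc[6]=0,scc[7]=?)
step 7: low=(low[0]=0,low[1]=3,low[2]=4,low[3]=5,low[4]=6,low[5]=0,low[6]=2,low[7]=?); scc=(scc[0]=1,scc[1]=2,scc[2]=3,scc[3]=4,scc[4]=5,scc[5]=1,scc[6]=0,scc[7]=?)
step 8: low=(low[0]=0,low[1]=3,low[2]=4,low[3]=5,low[4]=6,low[5]=0,low[6]=2,low[7]=7); scc=(scc[0]=1,scc[1]=2,scc[2]=3,scc[3]=4,scc[4]=5,scc[5]=1,scc[6]=0,scc[7]=6)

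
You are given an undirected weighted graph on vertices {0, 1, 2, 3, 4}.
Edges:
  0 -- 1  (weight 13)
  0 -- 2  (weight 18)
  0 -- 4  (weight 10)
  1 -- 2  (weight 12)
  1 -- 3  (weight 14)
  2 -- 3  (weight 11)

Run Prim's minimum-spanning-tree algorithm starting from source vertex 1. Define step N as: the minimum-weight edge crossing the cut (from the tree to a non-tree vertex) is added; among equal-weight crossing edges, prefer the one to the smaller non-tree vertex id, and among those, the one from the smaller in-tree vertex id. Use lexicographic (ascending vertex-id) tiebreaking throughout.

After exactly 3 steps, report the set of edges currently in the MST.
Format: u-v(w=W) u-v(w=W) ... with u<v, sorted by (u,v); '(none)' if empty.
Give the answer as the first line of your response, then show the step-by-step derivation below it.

0-1(w=13) 1-2(w=12) 2-3(w=11)

step 1: add edge 1-2 (w=12); MST = {1-2(w=12)}
step 2: add edge 2-3 (w=11); MST = {1-2(w=12) 2-3(w=11)}
step 3: add edge 0-1 (w=13); MST = {0-1(w=13) 1-2(w=12) 2-3(w=11)}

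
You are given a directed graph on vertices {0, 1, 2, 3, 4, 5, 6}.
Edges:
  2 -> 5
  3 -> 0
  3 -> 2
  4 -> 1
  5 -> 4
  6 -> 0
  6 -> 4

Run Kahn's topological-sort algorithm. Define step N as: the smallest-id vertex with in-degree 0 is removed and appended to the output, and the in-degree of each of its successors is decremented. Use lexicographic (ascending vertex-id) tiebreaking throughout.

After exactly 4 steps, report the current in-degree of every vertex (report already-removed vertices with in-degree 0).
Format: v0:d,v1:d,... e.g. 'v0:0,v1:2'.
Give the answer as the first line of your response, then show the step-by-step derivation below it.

v0:0,v1:1,v2:0,v3:0,v4:0,v5:0,v6:0

step 1: output 3; order=[3]; indeg=(1,1,0,0,2,1,0)
step 2: output 2; order=[3,2]; indeg=(1,1,0,0,2,0,0)
step 3: output 5; order=[3,2,5]; indeg=(1,1,0,0,1,0,0)
step 4: output 6; order=[3,2,5,6]; indeg=(0,1,0,0,0,0,0)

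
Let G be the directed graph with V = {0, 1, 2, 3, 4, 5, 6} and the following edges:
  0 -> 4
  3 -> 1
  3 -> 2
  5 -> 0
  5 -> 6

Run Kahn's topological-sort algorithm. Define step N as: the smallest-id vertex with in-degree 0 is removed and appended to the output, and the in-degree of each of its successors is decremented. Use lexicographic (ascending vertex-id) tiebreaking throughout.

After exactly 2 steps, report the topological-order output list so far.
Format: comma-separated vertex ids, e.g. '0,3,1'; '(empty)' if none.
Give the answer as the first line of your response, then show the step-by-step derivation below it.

3,1

step 1: output 3; order=[3]; indeg=(1,0,0,0,1,0,1)
step 2: output 1; order=[3,1]; indeg=(1,0,0,0,1,0,1)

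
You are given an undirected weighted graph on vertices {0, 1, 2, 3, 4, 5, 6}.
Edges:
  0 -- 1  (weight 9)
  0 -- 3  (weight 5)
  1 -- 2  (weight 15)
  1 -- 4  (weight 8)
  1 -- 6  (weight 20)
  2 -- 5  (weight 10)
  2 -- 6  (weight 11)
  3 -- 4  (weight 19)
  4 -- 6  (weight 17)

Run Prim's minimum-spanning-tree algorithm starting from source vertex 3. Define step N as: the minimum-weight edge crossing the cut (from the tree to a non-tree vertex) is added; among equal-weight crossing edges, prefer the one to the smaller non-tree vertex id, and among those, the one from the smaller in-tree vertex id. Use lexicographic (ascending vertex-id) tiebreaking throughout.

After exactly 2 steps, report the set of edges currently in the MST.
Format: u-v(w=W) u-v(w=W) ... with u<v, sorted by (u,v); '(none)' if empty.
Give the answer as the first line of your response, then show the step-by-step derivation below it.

0-1(w=9) 0-3(w=5)

step 1: add edge 0-3 (w=5); MST = {0-3(w=5)}
step 2: add edge 0-1 (w=9); MST = {0-1(w=9) 0-3(w=5)}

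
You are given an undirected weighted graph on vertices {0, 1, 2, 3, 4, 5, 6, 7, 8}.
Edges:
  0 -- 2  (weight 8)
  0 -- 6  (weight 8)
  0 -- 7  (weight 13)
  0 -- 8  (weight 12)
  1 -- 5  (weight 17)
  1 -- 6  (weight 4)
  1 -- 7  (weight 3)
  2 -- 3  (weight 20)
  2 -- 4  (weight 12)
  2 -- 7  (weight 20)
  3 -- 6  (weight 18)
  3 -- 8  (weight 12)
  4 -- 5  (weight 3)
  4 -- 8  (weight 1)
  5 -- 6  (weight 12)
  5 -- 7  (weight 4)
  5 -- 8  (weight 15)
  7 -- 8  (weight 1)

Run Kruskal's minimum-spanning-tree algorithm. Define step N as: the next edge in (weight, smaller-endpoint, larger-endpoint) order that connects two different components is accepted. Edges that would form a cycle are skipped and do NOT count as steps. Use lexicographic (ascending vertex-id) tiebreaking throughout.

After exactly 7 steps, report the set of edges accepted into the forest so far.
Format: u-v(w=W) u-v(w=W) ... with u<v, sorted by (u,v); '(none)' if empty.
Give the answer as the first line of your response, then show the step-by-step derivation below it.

0-2(w=8) 0-6(w=8) 1-6(w=4) 1-7(w=3) 4-5(w=3) 4-8(w=1) 7-8(w=1)

step 1: add edge 4-8 (w=1); MST = {4-8(w=1)}
step 2: add edge 7-8 (w=1); MST = {4-8(w=1) 7-8(w=1)}
step 3: add edge 1-7 (w=3); MST = {1-7(w=3) 4-8(w=1) 7-8(w=1)}
step 4: add edge 4-5 (w=3); MST = {1-7(w=3) 4-5(w=3) 4-8(w=1) 7-8(w=1)}
step 5: add edge 1-6 (w=4); MST = {1-6(w=4) 1-7(w=3) 4-5(w=3) 4-8(w=1) 7-8(w=1)}
step 6: add edge 0-2 (w=8); MST = {0-2(w=8) 1-6(w=4) 1-7(w=3) 4-5(w=3) 4-8(w=1) 7-8(w=1)}
step 7: add edge 0-6 (w=8); MST = {0-2(w=8) 0-6(w=8) 1-6(w=4) 1-7(w=3) 4-5(w=3) 4-8(w=1) 7-8(w=1)}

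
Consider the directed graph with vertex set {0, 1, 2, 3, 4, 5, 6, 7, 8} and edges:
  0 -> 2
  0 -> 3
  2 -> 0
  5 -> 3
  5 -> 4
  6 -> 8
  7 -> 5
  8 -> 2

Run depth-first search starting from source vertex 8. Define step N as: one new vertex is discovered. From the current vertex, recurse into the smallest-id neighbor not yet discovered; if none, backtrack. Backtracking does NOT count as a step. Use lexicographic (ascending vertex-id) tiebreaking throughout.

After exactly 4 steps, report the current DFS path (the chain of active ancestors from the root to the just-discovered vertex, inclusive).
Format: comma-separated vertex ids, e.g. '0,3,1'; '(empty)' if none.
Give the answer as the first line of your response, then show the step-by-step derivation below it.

8,2,0,3

step 1: discover 8; path=8; order=8
step 2: discover 2; path=8>2; order=8,2
step 3: discover 0; path=8>2>0; order=8,2,0
step 4: discover 3; path=8>2>0>3; order=8,2,0,3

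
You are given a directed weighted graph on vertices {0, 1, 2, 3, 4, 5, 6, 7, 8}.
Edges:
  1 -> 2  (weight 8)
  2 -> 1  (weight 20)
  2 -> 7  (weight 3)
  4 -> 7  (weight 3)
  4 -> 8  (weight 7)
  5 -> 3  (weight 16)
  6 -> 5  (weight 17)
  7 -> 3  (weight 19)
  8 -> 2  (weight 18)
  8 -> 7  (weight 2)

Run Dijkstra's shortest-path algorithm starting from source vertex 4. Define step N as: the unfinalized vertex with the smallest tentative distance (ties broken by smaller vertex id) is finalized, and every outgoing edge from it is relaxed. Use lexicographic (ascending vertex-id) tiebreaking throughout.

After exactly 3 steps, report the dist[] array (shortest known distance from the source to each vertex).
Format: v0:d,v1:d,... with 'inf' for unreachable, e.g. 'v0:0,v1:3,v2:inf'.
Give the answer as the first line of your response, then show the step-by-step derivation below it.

v0:inf,v1:inf,v2:25,v3:22,v4:0,v5:inf,v6:inf,v7:3,v8:7

step 1: dist = v0:inf,v1:inf,v2:inf,v3:inf,v4:0,v5:inf,v6:inf,v7:3,v8:7
step 2: dist = v0:inf,v1:inf,v2:inf,v3:22,v4:0,v5:inf,v6:inf,v7:3,v8:7
step 3: dist = v0:inf,v1:inf,v2:25,v3:22,v4:0,v5:inf,v6:inf,v7:3,v8:7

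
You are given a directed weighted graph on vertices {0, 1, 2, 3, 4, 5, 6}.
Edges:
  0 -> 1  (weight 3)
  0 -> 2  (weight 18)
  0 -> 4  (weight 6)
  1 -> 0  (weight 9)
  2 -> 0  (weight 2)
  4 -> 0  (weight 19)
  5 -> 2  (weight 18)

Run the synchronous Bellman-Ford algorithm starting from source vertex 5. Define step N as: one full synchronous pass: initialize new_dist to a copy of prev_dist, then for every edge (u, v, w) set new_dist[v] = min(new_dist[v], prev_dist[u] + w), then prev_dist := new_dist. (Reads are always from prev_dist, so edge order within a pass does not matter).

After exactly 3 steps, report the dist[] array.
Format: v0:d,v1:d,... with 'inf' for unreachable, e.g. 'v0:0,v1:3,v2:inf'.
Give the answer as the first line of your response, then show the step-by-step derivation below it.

v0:20,v1:23,v2:18,v3:inf,v4:26,v5:0,v6:inf

step 1: dist = v0:inf,v1:inf,v2:18,v3:inf,v4:inf,v5:0,v6:inf
step 2: dist = v0:20,v1:inf,v2:18,v3:inf,v4:inf,v5:0,v6:inf
step 3: dist = v0:20,v1:23,v2:18,v3:inf,v4:26,v5:0,v6:inf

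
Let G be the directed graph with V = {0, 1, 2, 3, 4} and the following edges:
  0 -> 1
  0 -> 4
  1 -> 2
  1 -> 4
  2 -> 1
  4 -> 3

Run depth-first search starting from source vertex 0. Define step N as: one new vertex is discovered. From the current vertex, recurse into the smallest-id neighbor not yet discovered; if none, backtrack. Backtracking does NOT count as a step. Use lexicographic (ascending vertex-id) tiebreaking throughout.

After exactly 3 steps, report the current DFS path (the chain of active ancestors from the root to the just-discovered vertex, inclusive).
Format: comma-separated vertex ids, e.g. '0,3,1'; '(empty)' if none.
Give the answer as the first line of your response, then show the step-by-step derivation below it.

0,1,2

step 1: discover 0; path=0; order=0
step 2: discover 1; path=0>1; order=0,1
step 3: discover 2; path=0>1>2; order=0,1,2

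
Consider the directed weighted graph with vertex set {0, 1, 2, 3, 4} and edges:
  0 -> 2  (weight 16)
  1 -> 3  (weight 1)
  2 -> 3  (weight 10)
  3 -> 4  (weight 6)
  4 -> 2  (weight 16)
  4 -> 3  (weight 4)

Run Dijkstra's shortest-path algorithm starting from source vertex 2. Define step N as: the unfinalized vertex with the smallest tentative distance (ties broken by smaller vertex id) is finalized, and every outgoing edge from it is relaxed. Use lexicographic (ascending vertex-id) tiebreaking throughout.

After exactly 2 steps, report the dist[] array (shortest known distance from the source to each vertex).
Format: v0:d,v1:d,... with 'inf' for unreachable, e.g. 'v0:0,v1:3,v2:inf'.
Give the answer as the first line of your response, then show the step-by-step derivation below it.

v0:inf,v1:inf,v2:0,v3:10,v4:16

step 1: dist = v0:inf,v1:inf,v2:0,v3:10,v4:inf
step 2: dist = v0:inf,v1:inf,v2:0,v3:10,v4:16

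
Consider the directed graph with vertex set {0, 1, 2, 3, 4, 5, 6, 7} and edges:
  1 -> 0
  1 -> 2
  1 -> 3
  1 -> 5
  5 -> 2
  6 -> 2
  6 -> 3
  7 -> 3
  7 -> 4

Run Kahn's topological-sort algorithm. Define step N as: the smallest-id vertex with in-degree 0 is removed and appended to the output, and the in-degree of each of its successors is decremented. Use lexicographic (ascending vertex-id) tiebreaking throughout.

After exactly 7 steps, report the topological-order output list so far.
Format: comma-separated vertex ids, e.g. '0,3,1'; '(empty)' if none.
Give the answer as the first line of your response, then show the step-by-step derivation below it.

1,0,5,6,2,7,3

step 1: output 1; order=[1]; indeg=(0,0,2,2,1,0,0,0)
step 2: output 0; order=[1,0]; indeg=(0,0,2,2,1,0,0,0)
step 3: output 5; order=[1,0,5]; indeg=(0,0,1,2,1,0,0,0)
step 4: output 6; order=[1,0,5,6]; indeg=(0,0,0,1,1,0,0,0)
step 5: output 2; order=[1,0,5,6,2]; indeg=(0,0,0,1,1,0,0,0)
step 6: output 7; order=[1,0,5,6,2,7]; indeg=(0,0,0,0,0,0,0,0)
step 7: output 3; order=[1,0,5,6,2,7,3]; indeg=(0,0,0,0,0,0,0,0)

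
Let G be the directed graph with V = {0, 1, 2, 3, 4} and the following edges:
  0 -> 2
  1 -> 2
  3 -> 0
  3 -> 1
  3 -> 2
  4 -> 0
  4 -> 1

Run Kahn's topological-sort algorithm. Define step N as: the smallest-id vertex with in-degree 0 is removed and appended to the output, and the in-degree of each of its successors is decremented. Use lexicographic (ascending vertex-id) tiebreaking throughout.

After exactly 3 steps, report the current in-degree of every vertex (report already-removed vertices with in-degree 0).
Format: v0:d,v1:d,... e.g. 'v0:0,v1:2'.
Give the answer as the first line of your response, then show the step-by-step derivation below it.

v0:0,v1:0,v2:1,v3:0,v4:0

step 1: output 3; order=[3]; indeg=(1,1,2,0,0)
step 2: output 4; order=[3,4]; indeg=(0,0,2,0,0)
step 3: output 0; order=[3,4,0]; indeg=(0,0,1,0,0)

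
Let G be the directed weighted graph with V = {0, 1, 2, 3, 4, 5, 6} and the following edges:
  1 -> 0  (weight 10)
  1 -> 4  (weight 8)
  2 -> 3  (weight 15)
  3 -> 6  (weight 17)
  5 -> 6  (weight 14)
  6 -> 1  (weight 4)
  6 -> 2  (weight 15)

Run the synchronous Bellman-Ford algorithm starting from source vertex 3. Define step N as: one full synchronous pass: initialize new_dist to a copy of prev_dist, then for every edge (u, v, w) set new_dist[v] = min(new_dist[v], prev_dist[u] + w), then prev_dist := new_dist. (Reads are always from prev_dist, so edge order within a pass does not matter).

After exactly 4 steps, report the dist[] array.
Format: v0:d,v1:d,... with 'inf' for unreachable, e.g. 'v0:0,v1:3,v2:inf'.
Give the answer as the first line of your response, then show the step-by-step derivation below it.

v0:31,v1:21,v2:32,v3:0,v4:29,v5:inf,v6:17

step 1: dist = v0:inf,v1:inf,v2:inf,v3:0,v4:inf,v5:inf,v6:17
step 2: dist = v0:inf,v1:21,v2:32,v3:0,v4:inf,v5:inf,v6:17
step 3: dist = v0:31,v1:21,v2:32,v3:0,v4:29,v5:inf,v6:17
step 4: dist = v0:31,v1:21,v2:32,v3:0,v4:29,v5:inf,v6:17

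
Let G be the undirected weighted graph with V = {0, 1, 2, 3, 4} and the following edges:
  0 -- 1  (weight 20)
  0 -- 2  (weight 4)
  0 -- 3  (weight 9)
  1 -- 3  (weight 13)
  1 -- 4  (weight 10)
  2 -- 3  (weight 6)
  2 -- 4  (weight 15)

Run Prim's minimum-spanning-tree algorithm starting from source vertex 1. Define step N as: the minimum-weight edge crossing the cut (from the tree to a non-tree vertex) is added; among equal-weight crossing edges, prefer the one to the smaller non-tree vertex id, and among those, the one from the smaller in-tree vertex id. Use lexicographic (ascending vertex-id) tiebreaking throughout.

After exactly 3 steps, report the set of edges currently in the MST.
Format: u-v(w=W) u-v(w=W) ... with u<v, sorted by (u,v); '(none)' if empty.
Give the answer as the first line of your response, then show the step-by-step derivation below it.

1-3(w=13) 1-4(w=10) 2-3(w=6)

step 1: add edge 1-4 (w=10); MST = {1-4(w=10)}
step 2: add edge 1-3 (w=13); MST = {1-3(w=13) 1-4(w=10)}
step 3: add edge 2-3 (w=6); MST = {1-3(w=13) 1-4(w=10) 2-3(w=6)}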